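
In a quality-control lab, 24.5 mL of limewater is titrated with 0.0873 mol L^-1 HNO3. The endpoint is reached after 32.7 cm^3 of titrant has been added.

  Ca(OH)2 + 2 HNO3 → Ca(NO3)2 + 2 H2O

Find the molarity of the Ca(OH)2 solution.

0.0583 mol/L

n(HNO3) = 0.0327 L × 0.0873 mol/L = 2.85 × 10^-3 mol
From the 1:2 mole ratio, n(Ca(OH)2) = 1/2 × 2.85 × 10^-3 = 1.43 × 10^-3 mol
[Ca(OH)2] = 1.43 × 10^-3 mol / 0.0245 L = 0.0583 mol/L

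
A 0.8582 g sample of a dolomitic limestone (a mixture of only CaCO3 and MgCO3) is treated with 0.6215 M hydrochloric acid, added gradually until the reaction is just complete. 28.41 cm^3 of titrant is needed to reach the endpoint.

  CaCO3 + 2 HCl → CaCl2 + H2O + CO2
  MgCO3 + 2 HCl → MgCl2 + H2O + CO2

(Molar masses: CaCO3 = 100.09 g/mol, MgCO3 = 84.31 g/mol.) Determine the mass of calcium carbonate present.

0.7223 g

n(HCl) = 0.02841 × 0.6215 = 0.01766 mol
Let x = n(CaCO3), y = n(MgCO3).
Titrant: 2x + 2y = 0.01766;  mass: 100.09x + 84.31y = 0.8582
Solving, x = 7.217 × 10^-3 mol, y = 1.612 × 10^-3 mol
mass of CaCO3 = 7.217 × 10^-3 × 100.09 = 0.7223 g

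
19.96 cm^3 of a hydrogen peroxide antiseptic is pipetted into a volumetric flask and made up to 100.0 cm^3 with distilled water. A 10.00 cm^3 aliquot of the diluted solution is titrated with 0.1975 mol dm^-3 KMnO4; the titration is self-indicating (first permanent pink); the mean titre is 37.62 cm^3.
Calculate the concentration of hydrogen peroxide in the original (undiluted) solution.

9.306 mol/L

2 MnO4^- + 5 H2O2 + 6 H^+ → 2 Mn^2+ + 5 O2 + 8 H2O
n(KMnO4) = 0.03762 × 0.1975 = 7.430 × 10^-3 mol
From the 5:2 ratio, n(H2O2) in the aliquot = 5/2 × 7.430 × 10^-3 = 0.01857 mol
[H2O2]_dilute = 0.01857 / 0.01000 = 1.857 mol/L
Dilution factor = 100.0 / 19.96 = 5.010
[H2O2]_stock = 1.857 × 5.010 = 9.306 mol/L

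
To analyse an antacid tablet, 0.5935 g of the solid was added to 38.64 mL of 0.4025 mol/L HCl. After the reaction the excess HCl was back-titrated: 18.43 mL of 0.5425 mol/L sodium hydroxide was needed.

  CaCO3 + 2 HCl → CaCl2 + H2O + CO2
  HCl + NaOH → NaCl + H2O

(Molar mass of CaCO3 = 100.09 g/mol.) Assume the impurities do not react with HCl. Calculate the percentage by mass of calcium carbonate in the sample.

46.84 %

n(HCl) added = 0.03864 × 0.4025 = 0.01555 mol
n(NaOH) used in back-titration = 0.01843 × 0.5425 = 9.998 × 10^-3 mol
n(HCl) left over = 9.998 × 10^-3 mol (1:1 ratio)
n(HCl) consumed by analyte = 0.01555 − 9.998 × 10^-3 = 5.554 × 10^-3 mol
From the 1:2 ratio, n(CaCO3) = 1/2 × 5.554 × 10^-3 = 2.777 × 10^-3 mol
mass of CaCO3 = 2.777 × 10^-3 × 100.09 = 0.2780 g
% CaCO3 = 0.2780 / 0.5935 × 100 = 46.84 %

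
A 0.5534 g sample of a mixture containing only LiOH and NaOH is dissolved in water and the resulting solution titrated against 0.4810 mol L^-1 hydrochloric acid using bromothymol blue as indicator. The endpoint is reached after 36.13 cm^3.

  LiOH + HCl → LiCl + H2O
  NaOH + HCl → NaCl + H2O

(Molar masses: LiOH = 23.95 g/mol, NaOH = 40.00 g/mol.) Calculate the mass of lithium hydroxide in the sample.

0.2115 g

n(HCl) = 0.03613 × 0.4810 = 0.01738 mol
Let x = n(LiOH), y = n(NaOH).
Titrant: 1x + 1y = 0.01738;  mass: 23.95x + 40.00y = 0.5534
Solving, x = 8.831 × 10^-3 mol, y = 8.547 × 10^-3 mol
mass of LiOH = 8.831 × 10^-3 × 23.95 = 0.2115 g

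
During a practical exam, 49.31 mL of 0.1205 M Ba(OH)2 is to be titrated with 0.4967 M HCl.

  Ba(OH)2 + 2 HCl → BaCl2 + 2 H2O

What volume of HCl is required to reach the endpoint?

23.93 mL

n(Ba(OH)2) = 0.04931 L × 0.1205 mol/L = 5.942 × 10^-3 mol
From the 2:1 stoichiometry, n(HCl) = 2/1 × 5.942 × 10^-3 = 0.01188 mol
V(HCl) = 0.01188 mol / 0.4967 mol/L = 0.02393 L = 23.93 mL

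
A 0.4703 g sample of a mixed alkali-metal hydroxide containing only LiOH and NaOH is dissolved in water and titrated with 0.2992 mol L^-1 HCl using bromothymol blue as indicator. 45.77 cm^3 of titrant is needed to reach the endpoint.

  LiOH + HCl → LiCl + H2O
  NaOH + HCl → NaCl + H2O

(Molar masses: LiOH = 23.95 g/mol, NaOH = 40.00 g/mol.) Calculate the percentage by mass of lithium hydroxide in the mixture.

n(HCl) = 0.04577 × 0.2992 = 0.01369 mol
Let x = n(LiOH), y = n(NaOH).
Titrant: 1x + 1y = 0.01369;  mass: 23.95x + 40.00y = 0.4703
Solving, x = 4.827 × 10^-3 mol, y = 8.867 × 10^-3 mol
mass of LiOH = 4.827 × 10^-3 × 23.95 = 0.1156 g
% LiOH = 0.1156 / 0.4703 × 100 = 24.58 %

24.58 %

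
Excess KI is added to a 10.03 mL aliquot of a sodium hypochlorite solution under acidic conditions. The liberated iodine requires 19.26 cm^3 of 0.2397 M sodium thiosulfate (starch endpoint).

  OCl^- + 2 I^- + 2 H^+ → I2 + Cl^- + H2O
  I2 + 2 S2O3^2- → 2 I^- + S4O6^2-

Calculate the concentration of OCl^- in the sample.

n(S2O3^2-) = 0.01926 × 0.2397 = 4.617 × 10^-3 mol
n(I2) = n(S2O3^2-)/2 = 2.308 × 10^-3 mol
n(OCl^-) in the aliquot = 2.308 × 10^-3 mol (1:1 ratio)
[OCl^-] = 2.308 × 10^-3 / 0.01003 = 0.2301 mol/L

0.2301 M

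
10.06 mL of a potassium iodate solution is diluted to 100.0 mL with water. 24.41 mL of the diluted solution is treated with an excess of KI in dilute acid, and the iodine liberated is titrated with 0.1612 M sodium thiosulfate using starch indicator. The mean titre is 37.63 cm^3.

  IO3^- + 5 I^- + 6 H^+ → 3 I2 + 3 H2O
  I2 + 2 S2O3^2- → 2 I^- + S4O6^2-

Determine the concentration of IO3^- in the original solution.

n(S2O3^2-) = 0.03763 × 0.1612 = 6.066 × 10^-3 mol
n(I2) = n(S2O3^2-)/2 = 3.033 × 10^-3 mol
From the 1:3 ratio, n(IO3^-) in the aliquot = 1/3 × 3.033 × 10^-3 = 1.011 × 10^-3 mol
[IO3^-]_dilute = 1.011 × 10^-3 / 0.02441 = 0.04142 mol/L
[IO3^-]_original = 0.04142 × 100.0/10.06 = 0.4117 mol/L

0.4117 M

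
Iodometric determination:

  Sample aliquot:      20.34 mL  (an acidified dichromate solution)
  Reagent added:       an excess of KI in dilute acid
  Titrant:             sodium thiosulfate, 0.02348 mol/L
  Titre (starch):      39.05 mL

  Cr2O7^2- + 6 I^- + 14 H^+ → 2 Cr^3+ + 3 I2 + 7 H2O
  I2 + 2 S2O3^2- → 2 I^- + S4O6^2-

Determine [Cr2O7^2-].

0.007513 mol/L

n(S2O3^2-) = 0.03905 × 0.02348 = 9.169 × 10^-4 mol
n(I2) = n(S2O3^2-)/2 = 4.584 × 10^-4 mol
From the 1:3 ratio, n(Cr2O7^2-) in the aliquot = 1/3 × 4.584 × 10^-4 = 1.528 × 10^-4 mol
[Cr2O7^2-] = 1.528 × 10^-4 / 0.02034 = 0.007513 mol/L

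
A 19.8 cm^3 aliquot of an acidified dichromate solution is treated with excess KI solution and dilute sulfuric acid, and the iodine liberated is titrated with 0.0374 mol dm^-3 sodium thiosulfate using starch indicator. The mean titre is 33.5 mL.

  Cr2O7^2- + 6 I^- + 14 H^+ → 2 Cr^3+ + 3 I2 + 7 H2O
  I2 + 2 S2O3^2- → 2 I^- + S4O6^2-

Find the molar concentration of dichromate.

n(S2O3^2-) = 0.0335 × 0.0374 = 1.25 × 10^-3 mol
n(I2) = n(S2O3^2-)/2 = 6.26 × 10^-4 mol
From the 1:3 ratio, n(Cr2O7^2-) in the aliquot = 1/3 × 6.26 × 10^-4 = 2.09 × 10^-4 mol
[Cr2O7^2-] = 2.09 × 10^-4 / 0.0198 = 0.0105 mol/L

0.0105 mol/L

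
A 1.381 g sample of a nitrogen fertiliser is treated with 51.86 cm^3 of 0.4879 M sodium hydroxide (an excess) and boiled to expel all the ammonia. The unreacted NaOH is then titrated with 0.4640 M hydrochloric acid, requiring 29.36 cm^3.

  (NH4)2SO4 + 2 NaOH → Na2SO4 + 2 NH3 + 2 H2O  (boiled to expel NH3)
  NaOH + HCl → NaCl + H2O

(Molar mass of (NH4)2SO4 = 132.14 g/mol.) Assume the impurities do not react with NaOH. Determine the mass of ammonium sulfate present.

n(NaOH) added = 0.05186 × 0.4879 = 0.02530 mol
n(HCl) used in back-titration = 0.02936 × 0.4640 = 0.01362 mol
n(NaOH) left over = 0.01362 mol (1:1 ratio)
n(NaOH) consumed by analyte = 0.02530 − 0.01362 = 0.01168 mol
From the 1:2 ratio, n((NH4)2SO4) = 1/2 × 0.01168 = 5.840 × 10^-3 mol
mass of (NH4)2SO4 = 5.840 × 10^-3 × 132.14 = 0.7717 g

0.7717 g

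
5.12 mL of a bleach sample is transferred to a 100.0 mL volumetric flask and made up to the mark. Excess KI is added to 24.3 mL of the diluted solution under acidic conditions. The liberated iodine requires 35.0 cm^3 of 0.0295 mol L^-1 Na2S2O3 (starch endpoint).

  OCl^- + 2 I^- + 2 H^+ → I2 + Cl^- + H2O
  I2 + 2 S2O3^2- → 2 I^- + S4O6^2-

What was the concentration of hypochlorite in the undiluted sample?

0.415 mol/L

n(S2O3^2-) = 0.0350 × 0.0295 = 1.03 × 10^-3 mol
n(I2) = n(S2O3^2-)/2 = 5.16 × 10^-4 mol
n(OCl^-) in the aliquot = 5.16 × 10^-4 mol (1:1 ratio)
[OCl^-]_dilute = 5.16 × 10^-4 / 0.0243 = 0.0212 mol/L
[OCl^-]_original = 0.0212 × 100.0/5.12 = 0.415 mol/L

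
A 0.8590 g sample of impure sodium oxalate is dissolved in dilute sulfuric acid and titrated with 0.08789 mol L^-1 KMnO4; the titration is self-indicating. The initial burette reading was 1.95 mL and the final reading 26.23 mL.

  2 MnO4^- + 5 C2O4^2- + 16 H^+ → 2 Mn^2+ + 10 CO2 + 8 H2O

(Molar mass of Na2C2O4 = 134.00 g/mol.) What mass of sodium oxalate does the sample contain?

0.7149 g

n(KMnO4) = 0.02428 L × 0.08789 mol/L = 2.134 × 10^-3 mol
From the 5:2 ratio, n(Na2C2O4) = 5/2 × 2.134 × 10^-3 = 5.335 × 10^-3 mol
mass of Na2C2O4 = 5.335 × 10^-3 × 134.00 g/mol = 0.7149 g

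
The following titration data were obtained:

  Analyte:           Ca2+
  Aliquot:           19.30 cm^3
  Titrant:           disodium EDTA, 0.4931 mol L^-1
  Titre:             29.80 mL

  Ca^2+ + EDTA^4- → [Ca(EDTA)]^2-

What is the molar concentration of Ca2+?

n(EDTA) = 0.02980 L × 0.4931 mol/L = 0.01469 mol
n(Ca2+) = 0.01469 mol (1:1 mole ratio)
[Ca2+] = 0.01469 mol / 0.01930 L = 0.7614 mol/L

0.7614 mol/L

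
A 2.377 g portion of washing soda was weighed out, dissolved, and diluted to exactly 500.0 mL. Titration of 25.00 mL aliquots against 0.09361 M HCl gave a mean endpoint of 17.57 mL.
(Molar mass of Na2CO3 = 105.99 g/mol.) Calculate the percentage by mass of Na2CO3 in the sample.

73.34 %

Na2CO3 + 2 HCl → 2 NaCl + H2O + CO2
n(HCl) per titration = 0.01757 × 0.09361 = 1.645 × 10^-3 mol
From the 1:2 ratio, n(Na2CO3) in each aliquot = 1/2 × 1.645 × 10^-3 = 8.224 × 10^-4 mol
n(Na2CO3) in the whole flask = 8.224 × 10^-4 × 500.0/25.00 = 0.01645 mol
mass of Na2CO3 = 0.01645 × 105.99 = 1.743 g
% Na2CO3 = 1.743 / 2.377 × 100 = 73.34 %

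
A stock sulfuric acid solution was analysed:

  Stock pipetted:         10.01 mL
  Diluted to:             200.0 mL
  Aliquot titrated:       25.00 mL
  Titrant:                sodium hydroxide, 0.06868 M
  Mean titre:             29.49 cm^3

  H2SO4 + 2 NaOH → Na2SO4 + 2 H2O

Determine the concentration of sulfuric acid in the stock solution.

0.8093 M

n(NaOH) = 0.02949 × 0.06868 = 2.025 × 10^-3 mol
From the 1:2 ratio, n(H2SO4) in the aliquot = 1/2 × 2.025 × 10^-3 = 1.013 × 10^-3 mol
[H2SO4]_dilute = 1.013 × 10^-3 / 0.02500 = 0.04051 mol/L
Dilution factor = 200.0 / 10.01 = 19.98
[H2SO4]_stock = 0.04051 × 19.98 = 0.8093 mol/L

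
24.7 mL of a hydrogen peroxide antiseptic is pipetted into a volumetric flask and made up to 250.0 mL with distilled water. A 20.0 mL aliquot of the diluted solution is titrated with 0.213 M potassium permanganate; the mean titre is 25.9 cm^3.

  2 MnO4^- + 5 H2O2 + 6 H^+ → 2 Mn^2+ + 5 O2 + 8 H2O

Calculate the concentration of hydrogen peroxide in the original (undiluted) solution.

6.98 M

n(KMnO4) = 0.0259 × 0.213 = 5.52 × 10^-3 mol
From the 5:2 ratio, n(H2O2) in the aliquot = 5/2 × 5.52 × 10^-3 = 0.0138 mol
[H2O2]_dilute = 0.0138 / 0.0200 = 0.690 mol/L
Dilution factor = 250.0 / 24.7 = 10.12
[H2O2]_stock = 0.690 × 10.12 = 6.98 mol/L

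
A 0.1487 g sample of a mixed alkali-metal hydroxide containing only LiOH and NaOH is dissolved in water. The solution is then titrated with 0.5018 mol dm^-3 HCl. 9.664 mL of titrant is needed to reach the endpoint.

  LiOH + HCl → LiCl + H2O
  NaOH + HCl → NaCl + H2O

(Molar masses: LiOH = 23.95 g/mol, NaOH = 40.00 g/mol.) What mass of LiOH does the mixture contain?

n(HCl) = 0.009664 × 0.5018 = 4.849 × 10^-3 mol
Let x = n(LiOH), y = n(NaOH).
Titrant: 1x + 1y = 4.849 × 10^-3;  mass: 23.95x + 40.00y = 0.1487
Solving, x = 2.821 × 10^-3 mol, y = 2.028 × 10^-3 mol
mass of LiOH = 2.821 × 10^-3 × 23.95 = 0.06756 g

0.06756 g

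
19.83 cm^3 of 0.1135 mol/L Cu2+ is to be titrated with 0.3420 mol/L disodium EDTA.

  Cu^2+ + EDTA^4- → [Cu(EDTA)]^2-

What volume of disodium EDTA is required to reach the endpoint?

6.581 mL

n(Cu2+) = 0.01983 L × 0.1135 mol/L = 2.251 × 10^-3 mol
n(EDTA) = 2.251 × 10^-3 mol (1:1 stoichiometry)
V(EDTA) = 2.251 × 10^-3 mol / 0.3420 mol/L = 0.006581 L = 6.581 mL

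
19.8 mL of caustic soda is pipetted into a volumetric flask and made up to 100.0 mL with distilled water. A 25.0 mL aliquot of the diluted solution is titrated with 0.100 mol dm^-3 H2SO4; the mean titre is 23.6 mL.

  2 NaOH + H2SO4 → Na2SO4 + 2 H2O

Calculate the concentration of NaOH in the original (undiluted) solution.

0.954 mol/L

n(H2SO4) = 0.0236 × 0.100 = 2.36 × 10^-3 mol
From the 2:1 ratio, n(NaOH) in the aliquot = 2/1 × 2.36 × 10^-3 = 4.72 × 10^-3 mol
[NaOH]_dilute = 4.72 × 10^-3 / 0.0250 = 0.189 mol/L
Dilution factor = 100.0 / 19.8 = 5.051
[NaOH]_stock = 0.189 × 5.051 = 0.954 mol/L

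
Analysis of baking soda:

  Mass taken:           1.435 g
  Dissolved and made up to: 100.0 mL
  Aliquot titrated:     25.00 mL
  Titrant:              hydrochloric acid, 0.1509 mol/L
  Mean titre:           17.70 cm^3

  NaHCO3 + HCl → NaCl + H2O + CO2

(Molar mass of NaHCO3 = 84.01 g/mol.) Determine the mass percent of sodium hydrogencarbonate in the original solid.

n(HCl) per titration = 0.01770 × 0.1509 = 2.671 × 10^-3 mol
n(NaHCO3) in each aliquot = 2.671 × 10^-3 mol (1:1 ratio)
n(NaHCO3) in the whole flask = 2.671 × 10^-3 × 100.0/25.00 = 0.01068 mol
mass of NaHCO3 = 0.01068 × 84.01 = 0.8975 g
% NaHCO3 = 0.8975 / 1.435 × 100 = 62.55 %

62.55 %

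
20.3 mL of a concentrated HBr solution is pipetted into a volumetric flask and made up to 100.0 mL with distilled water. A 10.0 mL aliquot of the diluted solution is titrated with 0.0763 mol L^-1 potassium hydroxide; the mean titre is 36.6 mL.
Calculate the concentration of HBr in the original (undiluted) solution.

1.38 mol/L

HBr + KOH → KBr + H2O
n(KOH) = 0.0366 × 0.0763 = 2.79 × 10^-3 mol
n(HBr) in the aliquot = 2.79 × 10^-3 mol (1:1 ratio)
[HBr]_dilute = 2.79 × 10^-3 / 0.0100 = 0.279 mol/L
Dilution factor = 100.0 / 20.3 = 4.926
[HBr]_stock = 0.279 × 4.926 = 1.38 mol/L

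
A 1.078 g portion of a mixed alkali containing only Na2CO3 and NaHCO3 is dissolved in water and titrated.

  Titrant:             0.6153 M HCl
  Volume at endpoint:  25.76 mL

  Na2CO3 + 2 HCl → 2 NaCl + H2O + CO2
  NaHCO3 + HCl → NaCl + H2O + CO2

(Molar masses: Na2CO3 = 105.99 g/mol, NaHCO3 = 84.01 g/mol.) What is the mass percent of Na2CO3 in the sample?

n(HCl) = 0.02576 × 0.6153 = 0.01585 mol
Let x = n(Na2CO3), y = n(NaHCO3).
Titrant: 2x + 1y = 0.01585;  mass: 105.99x + 84.01y = 1.078
Solving, x = 4.088 × 10^-3 mol, y = 7.674 × 10^-3 mol
mass of Na2CO3 = 4.088 × 10^-3 × 105.99 = 0.4333 g
% Na2CO3 = 0.4333 / 1.078 × 100 = 40.19 %

40.19 %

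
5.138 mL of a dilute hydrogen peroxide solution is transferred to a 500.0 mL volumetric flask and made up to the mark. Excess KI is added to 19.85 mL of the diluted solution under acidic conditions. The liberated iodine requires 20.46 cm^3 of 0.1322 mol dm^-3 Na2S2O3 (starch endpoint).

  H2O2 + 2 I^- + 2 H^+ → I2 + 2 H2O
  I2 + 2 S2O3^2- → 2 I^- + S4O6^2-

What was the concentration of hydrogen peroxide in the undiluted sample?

6.630 mol/L

n(S2O3^2-) = 0.02046 × 0.1322 = 2.705 × 10^-3 mol
n(I2) = n(S2O3^2-)/2 = 1.352 × 10^-3 mol
n(H2O2) in the aliquot = 1.352 × 10^-3 mol (1:1 ratio)
[H2O2]_dilute = 1.352 × 10^-3 / 0.01985 = 0.06813 mol/L
[H2O2]_original = 0.06813 × 500.0/5.138 = 6.630 mol/L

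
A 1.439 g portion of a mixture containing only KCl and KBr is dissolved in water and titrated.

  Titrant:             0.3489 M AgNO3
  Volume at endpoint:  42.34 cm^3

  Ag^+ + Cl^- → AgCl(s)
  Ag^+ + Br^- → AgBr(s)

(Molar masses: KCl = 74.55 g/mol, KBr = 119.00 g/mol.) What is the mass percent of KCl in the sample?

37.17 %

n(AgNO3) = 0.04234 × 0.3489 = 0.01477 mol
Let x = n(KCl), y = n(KBr).
Titrant: 1x + 1y = 0.01477;  mass: 74.55x + 119.00y = 1.439
Solving, x = 7.175 × 10^-3 mol, y = 7.598 × 10^-3 mol
mass of KCl = 7.175 × 10^-3 × 74.55 = 0.5349 g
% KCl = 0.5349 / 1.439 × 100 = 37.17 %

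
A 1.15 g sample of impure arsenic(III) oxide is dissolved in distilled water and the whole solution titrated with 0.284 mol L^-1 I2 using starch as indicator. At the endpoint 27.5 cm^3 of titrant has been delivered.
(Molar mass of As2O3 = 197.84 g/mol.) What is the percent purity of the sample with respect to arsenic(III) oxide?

67.2 %

As2O3 + 2 I2 + 2 H2O → As2O5 + 4 HI
n(I2) = 0.0275 L × 0.284 mol/L = 7.81 × 10^-3 mol
From the 1:2 ratio, n(As2O3) = 1/2 × 7.81 × 10^-3 = 3.90 × 10^-3 mol
mass of As2O3 = 3.90 × 10^-3 × 197.84 g/mol = 0.773 g
% As2O3 = 0.773 / 1.15 × 100 = 67.2 %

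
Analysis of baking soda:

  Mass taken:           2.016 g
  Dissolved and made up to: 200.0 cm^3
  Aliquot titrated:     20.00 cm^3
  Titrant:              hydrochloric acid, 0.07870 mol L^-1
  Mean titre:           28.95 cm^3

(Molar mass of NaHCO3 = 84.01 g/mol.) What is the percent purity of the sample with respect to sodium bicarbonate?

94.94 %

NaHCO3 + HCl → NaCl + H2O + CO2
n(HCl) per titration = 0.02895 × 0.07870 = 2.278 × 10^-3 mol
n(NaHCO3) in each aliquot = 2.278 × 10^-3 mol (1:1 ratio)
n(NaHCO3) in the whole flask = 2.278 × 10^-3 × 200.0/20.00 = 0.02278 mol
mass of NaHCO3 = 0.02278 × 84.01 = 1.914 g
% NaHCO3 = 1.914 / 2.016 × 100 = 94.94 %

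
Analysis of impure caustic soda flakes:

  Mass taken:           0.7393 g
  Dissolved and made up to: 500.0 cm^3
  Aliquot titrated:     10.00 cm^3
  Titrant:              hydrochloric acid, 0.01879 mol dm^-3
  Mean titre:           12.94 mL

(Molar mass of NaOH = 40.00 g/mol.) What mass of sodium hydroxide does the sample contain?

NaOH + HCl → NaCl + H2O
n(HCl) per titration = 0.01294 × 0.01879 = 2.431 × 10^-4 mol
n(NaOH) in each aliquot = 2.431 × 10^-4 mol (1:1 ratio)
n(NaOH) in the whole flask = 2.431 × 10^-4 × 500.0/10.00 = 0.01216 mol
mass of NaOH = 0.01216 × 40.00 = 0.4863 g

0.4863 g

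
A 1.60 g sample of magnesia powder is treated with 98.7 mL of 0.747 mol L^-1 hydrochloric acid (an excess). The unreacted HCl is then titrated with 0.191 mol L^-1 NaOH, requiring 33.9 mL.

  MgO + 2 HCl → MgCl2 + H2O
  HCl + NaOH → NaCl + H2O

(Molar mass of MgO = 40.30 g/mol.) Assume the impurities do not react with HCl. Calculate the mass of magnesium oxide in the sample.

n(HCl) added = 0.0987 × 0.747 = 0.0737 mol
n(NaOH) used in back-titration = 0.0339 × 0.191 = 6.47 × 10^-3 mol
n(HCl) left over = 6.47 × 10^-3 mol (1:1 ratio)
n(HCl) consumed by analyte = 0.0737 − 6.47 × 10^-3 = 0.0673 mol
From the 1:2 ratio, n(MgO) = 1/2 × 0.0673 = 0.0336 mol
mass of MgO = 0.0336 × 40.30 = 1.36 g

1.36 g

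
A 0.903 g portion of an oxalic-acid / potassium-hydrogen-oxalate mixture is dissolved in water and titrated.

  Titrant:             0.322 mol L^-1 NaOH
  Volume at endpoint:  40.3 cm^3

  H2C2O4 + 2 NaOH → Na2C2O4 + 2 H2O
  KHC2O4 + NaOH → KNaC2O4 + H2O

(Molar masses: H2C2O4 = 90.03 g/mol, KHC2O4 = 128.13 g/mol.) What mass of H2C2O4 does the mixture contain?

0.411 g

n(NaOH) = 0.0403 × 0.322 = 0.0130 mol
Let x = n(H2C2O4), y = n(KHC2O4).
Titrant: 2x + 1y = 0.0130;  mass: 90.03x + 128.13y = 0.903
Solving, x = 4.57 × 10^-3 mol, y = 3.84 × 10^-3 mol
mass of H2C2O4 = 4.57 × 10^-3 × 90.03 = 0.411 g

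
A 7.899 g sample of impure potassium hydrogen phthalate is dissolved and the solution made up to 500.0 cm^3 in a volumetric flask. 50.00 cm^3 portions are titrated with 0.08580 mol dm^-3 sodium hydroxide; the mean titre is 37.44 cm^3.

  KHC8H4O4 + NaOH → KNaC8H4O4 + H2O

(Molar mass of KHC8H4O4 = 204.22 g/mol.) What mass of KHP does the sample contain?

6.560 g

n(NaOH) per titration = 0.03744 × 0.08580 = 3.212 × 10^-3 mol
n(KHC8H4O4) in each aliquot = 3.212 × 10^-3 mol (1:1 ratio)
n(KHC8H4O4) in the whole flask = 3.212 × 10^-3 × 500.0/50.00 = 0.03212 mol
mass of KHC8H4O4 = 0.03212 × 204.22 = 6.560 g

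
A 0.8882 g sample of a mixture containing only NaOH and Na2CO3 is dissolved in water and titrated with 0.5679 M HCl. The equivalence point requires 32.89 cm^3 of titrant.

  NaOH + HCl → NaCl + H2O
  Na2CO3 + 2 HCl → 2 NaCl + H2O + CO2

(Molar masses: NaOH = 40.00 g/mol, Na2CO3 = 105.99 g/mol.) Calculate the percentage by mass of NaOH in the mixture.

n(HCl) = 0.03289 × 0.5679 = 0.01868 mol
Let x = n(NaOH), y = n(Na2CO3).
Titrant: 1x + 2y = 0.01868;  mass: 40.00x + 105.99y = 0.8882
Solving, x = 7.822 × 10^-3 mol, y = 5.428 × 10^-3 mol
mass of NaOH = 7.822 × 10^-3 × 40.00 = 0.3129 g
% NaOH = 0.3129 / 0.8882 × 100 = 35.23 %

35.23 %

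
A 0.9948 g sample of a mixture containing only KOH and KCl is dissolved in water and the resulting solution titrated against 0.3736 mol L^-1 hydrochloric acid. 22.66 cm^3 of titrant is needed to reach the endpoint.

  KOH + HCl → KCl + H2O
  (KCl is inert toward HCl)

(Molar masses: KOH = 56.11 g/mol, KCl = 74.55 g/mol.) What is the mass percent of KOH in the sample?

47.75 %

n(HCl) = 0.02266 × 0.3736 = 8.466 × 10^-3 mol
Let x = n(KOH), y = n(KCl).
Titrant: 1x = 8.466 × 10^-3;  mass: 56.11x + 74.55y = 0.9948
Solving, x = 8.466 × 10^-3 mol, y = 6.972 × 10^-3 mol
mass of KOH = 8.466 × 10^-3 × 56.11 = 0.4750 g
% KOH = 0.4750 / 0.9948 × 100 = 47.75 %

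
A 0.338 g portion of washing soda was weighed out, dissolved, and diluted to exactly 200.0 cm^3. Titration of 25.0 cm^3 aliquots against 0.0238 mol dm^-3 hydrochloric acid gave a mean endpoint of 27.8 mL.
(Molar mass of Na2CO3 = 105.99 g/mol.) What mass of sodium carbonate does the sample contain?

0.281 g

Na2CO3 + 2 HCl → 2 NaCl + H2O + CO2
n(HCl) per titration = 0.0278 × 0.0238 = 6.62 × 10^-4 mol
From the 1:2 ratio, n(Na2CO3) in each aliquot = 1/2 × 6.62 × 10^-4 = 3.31 × 10^-4 mol
n(Na2CO3) in the whole flask = 3.31 × 10^-4 × 200.0/25.0 = 2.65 × 10^-3 mol
mass of Na2CO3 = 2.65 × 10^-3 × 105.99 = 0.281 g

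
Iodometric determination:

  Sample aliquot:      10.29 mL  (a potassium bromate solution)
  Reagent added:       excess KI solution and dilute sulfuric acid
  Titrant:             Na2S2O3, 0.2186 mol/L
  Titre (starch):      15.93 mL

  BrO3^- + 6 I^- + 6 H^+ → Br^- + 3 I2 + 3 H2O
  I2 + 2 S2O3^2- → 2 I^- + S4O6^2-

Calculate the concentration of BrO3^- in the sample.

n(S2O3^2-) = 0.01593 × 0.2186 = 3.482 × 10^-3 mol
n(I2) = n(S2O3^2-)/2 = 1.741 × 10^-3 mol
From the 1:3 ratio, n(BrO3^-) in the aliquot = 1/3 × 1.741 × 10^-3 = 5.804 × 10^-4 mol
[BrO3^-] = 5.804 × 10^-4 / 0.01029 = 0.05640 mol/L

0.05640 mol/L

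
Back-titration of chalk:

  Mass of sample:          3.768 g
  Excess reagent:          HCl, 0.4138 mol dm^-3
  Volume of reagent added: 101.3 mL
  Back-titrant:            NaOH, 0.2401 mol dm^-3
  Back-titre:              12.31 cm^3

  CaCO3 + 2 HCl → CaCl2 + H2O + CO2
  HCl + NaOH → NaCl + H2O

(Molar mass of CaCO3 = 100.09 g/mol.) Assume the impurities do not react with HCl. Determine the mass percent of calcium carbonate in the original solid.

n(HCl) added = 0.1013 × 0.4138 = 0.04192 mol
n(NaOH) used in back-titration = 0.01231 × 0.2401 = 2.956 × 10^-3 mol
n(HCl) left over = 2.956 × 10^-3 mol (1:1 ratio)
n(HCl) consumed by analyte = 0.04192 − 2.956 × 10^-3 = 0.03896 mol
From the 1:2 ratio, n(CaCO3) = 1/2 × 0.03896 = 0.01948 mol
mass of CaCO3 = 0.01948 × 100.09 = 1.950 g
% CaCO3 = 1.950 / 3.768 × 100 = 51.75 %

51.75 %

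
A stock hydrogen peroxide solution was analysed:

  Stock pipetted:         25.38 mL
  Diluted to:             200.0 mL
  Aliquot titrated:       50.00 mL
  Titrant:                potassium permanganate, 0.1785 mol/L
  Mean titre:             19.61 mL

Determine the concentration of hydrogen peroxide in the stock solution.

1.379 mol/L

2 MnO4^- + 5 H2O2 + 6 H^+ → 2 Mn^2+ + 5 O2 + 8 H2O
n(KMnO4) = 0.01961 × 0.1785 = 3.500 × 10^-3 mol
From the 5:2 ratio, n(H2O2) in the aliquot = 5/2 × 3.500 × 10^-3 = 8.751 × 10^-3 mol
[H2O2]_dilute = 8.751 × 10^-3 / 0.05000 = 0.1750 mol/L
Dilution factor = 200.0 / 25.38 = 7.880
[H2O2]_stock = 0.1750 × 7.880 = 1.379 mol/L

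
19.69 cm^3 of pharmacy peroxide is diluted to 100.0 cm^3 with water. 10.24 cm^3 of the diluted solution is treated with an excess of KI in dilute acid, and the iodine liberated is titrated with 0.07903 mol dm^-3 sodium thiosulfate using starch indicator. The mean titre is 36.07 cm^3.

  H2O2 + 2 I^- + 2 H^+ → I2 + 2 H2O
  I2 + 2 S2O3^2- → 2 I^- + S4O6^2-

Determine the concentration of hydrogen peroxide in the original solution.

0.7069 mol/L

n(S2O3^2-) = 0.03607 × 0.07903 = 2.851 × 10^-3 mol
n(I2) = n(S2O3^2-)/2 = 1.425 × 10^-3 mol
n(H2O2) in the aliquot = 1.425 × 10^-3 mol (1:1 ratio)
[H2O2]_dilute = 1.425 × 10^-3 / 0.01024 = 0.1392 mol/L
[H2O2]_original = 0.1392 × 100.0/19.69 = 0.7069 mol/L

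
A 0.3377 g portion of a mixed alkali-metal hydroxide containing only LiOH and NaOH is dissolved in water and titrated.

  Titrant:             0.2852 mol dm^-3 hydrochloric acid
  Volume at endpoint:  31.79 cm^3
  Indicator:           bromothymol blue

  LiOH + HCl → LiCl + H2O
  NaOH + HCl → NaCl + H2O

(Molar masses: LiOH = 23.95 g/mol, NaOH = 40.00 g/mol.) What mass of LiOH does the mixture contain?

0.03725 g

n(HCl) = 0.03179 × 0.2852 = 9.067 × 10^-3 mol
Let x = n(LiOH), y = n(NaOH).
Titrant: 1x + 1y = 9.067 × 10^-3;  mass: 23.95x + 40.00y = 0.3377
Solving, x = 1.555 × 10^-3 mol, y = 7.511 × 10^-3 mol
mass of LiOH = 1.555 × 10^-3 × 23.95 = 0.03725 g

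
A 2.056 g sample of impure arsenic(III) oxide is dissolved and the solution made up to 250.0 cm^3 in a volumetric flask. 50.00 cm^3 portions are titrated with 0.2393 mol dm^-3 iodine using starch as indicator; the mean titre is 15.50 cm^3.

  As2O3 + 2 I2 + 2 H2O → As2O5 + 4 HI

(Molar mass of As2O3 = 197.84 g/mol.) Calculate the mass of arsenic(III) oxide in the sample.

1.835 g

n(I2) per titration = 0.01550 × 0.2393 = 3.709 × 10^-3 mol
From the 1:2 ratio, n(As2O3) in each aliquot = 1/2 × 3.709 × 10^-3 = 1.855 × 10^-3 mol
n(As2O3) in the whole flask = 1.855 × 10^-3 × 250.0/50.00 = 9.273 × 10^-3 mol
mass of As2O3 = 9.273 × 10^-3 × 197.84 = 1.835 g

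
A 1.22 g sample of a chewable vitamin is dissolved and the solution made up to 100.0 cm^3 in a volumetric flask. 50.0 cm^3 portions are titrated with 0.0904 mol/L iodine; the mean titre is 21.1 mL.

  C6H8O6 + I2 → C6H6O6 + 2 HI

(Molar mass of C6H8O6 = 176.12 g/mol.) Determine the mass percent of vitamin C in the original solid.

n(I2) per titration = 0.0211 × 0.0904 = 1.91 × 10^-3 mol
n(C6H8O6) in each aliquot = 1.91 × 10^-3 mol (1:1 ratio)
n(C6H8O6) in the whole flask = 1.91 × 10^-3 × 100.0/50.0 = 3.81 × 10^-3 mol
mass of C6H8O6 = 3.81 × 10^-3 × 176.12 = 0.672 g
% C6H8O6 = 0.672 / 1.22 × 100 = 55.1 %

55.1 %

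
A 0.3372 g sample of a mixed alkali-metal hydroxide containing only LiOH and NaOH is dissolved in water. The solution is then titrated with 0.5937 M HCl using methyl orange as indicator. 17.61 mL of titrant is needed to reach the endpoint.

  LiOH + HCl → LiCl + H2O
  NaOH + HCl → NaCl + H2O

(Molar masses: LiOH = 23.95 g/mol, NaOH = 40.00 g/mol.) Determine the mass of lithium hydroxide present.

n(HCl) = 0.01761 × 0.5937 = 0.01046 mol
Let x = n(LiOH), y = n(NaOH).
Titrant: 1x + 1y = 0.01046;  mass: 23.95x + 40.00y = 0.3372
Solving, x = 5.047 × 10^-3 mol, y = 5.408 × 10^-3 mol
mass of LiOH = 5.047 × 10^-3 × 23.95 = 0.1209 g

0.1209 g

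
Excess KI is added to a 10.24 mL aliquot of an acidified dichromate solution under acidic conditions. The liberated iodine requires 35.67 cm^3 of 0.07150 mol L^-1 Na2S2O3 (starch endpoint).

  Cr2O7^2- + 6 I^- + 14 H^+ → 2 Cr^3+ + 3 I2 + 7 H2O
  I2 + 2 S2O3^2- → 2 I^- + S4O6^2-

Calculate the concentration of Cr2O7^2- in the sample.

0.04151 mol/L

n(S2O3^2-) = 0.03567 × 0.07150 = 2.550 × 10^-3 mol
n(I2) = n(S2O3^2-)/2 = 1.275 × 10^-3 mol
From the 1:3 ratio, n(Cr2O7^2-) in the aliquot = 1/3 × 1.275 × 10^-3 = 4.251 × 10^-4 mol
[Cr2O7^2-] = 4.251 × 10^-4 / 0.01024 = 0.04151 mol/L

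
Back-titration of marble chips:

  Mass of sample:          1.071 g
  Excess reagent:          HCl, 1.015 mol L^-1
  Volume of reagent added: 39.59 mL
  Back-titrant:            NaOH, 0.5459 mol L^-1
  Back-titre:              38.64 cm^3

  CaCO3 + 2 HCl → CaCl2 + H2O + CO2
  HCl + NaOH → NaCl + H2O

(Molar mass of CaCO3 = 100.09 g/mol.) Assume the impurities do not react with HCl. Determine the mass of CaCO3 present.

n(HCl) added = 0.03959 × 1.015 = 0.04018 mol
n(NaOH) used in back-titration = 0.03864 × 0.5459 = 0.02109 mol
n(HCl) left over = 0.02109 mol (1:1 ratio)
n(HCl) consumed by analyte = 0.04018 − 0.02109 = 0.01909 mol
From the 1:2 ratio, n(CaCO3) = 1/2 × 0.01909 = 9.545 × 10^-3 mol
mass of CaCO3 = 9.545 × 10^-3 × 100.09 = 0.9554 g

0.9554 g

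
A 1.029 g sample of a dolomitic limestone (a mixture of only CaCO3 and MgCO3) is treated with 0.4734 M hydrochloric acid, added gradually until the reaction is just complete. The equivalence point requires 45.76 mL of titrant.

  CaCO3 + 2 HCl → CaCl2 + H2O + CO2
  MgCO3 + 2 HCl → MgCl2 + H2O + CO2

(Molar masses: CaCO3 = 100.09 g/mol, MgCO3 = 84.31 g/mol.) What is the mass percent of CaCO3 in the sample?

71.38 %

n(HCl) = 0.04576 × 0.4734 = 0.02166 mol
Let x = n(CaCO3), y = n(MgCO3).
Titrant: 2x + 2y = 0.02166;  mass: 100.09x + 84.31y = 1.029
Solving, x = 7.339 × 10^-3 mol, y = 3.493 × 10^-3 mol
mass of CaCO3 = 7.339 × 10^-3 × 100.09 = 0.7345 g
% CaCO3 = 0.7345 / 1.029 × 100 = 71.38 %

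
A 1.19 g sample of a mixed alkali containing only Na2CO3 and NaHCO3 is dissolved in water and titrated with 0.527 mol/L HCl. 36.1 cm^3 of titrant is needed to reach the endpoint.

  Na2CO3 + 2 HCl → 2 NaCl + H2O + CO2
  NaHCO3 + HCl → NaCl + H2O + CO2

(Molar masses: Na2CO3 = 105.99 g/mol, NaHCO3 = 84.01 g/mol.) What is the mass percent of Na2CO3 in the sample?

58.6 %

n(HCl) = 0.0361 × 0.527 = 0.0190 mol
Let x = n(Na2CO3), y = n(NaHCO3).
Titrant: 2x + 1y = 0.0190;  mass: 105.99x + 84.01y = 1.19
Solving, x = 6.58 × 10^-3 mol, y = 5.86 × 10^-3 mol
mass of Na2CO3 = 6.58 × 10^-3 × 105.99 = 0.698 g
% Na2CO3 = 0.698 / 1.19 × 100 = 58.6 %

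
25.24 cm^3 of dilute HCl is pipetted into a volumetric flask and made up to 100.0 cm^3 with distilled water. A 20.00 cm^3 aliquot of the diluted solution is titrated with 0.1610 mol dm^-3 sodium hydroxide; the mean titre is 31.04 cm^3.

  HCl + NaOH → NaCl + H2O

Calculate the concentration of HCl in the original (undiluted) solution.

0.9900 mol/L

n(NaOH) = 0.03104 × 0.1610 = 4.997 × 10^-3 mol
n(HCl) in the aliquot = 4.997 × 10^-3 mol (1:1 ratio)
[HCl]_dilute = 4.997 × 10^-3 / 0.02000 = 0.2499 mol/L
Dilution factor = 100.0 / 25.24 = 3.962
[HCl]_stock = 0.2499 × 3.962 = 0.9900 mol/L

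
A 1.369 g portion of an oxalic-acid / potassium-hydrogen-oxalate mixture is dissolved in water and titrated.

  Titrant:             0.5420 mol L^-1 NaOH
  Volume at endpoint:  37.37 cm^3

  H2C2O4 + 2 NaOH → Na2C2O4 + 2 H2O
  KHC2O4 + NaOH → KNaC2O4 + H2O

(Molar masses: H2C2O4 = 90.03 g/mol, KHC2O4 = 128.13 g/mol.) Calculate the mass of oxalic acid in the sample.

0.6641 g

n(NaOH) = 0.03737 × 0.5420 = 0.02025 mol
Let x = n(H2C2O4), y = n(KHC2O4).
Titrant: 2x + 1y = 0.02025;  mass: 90.03x + 128.13y = 1.369
Solving, x = 7.377 × 10^-3 mol, y = 5.501 × 10^-3 mol
mass of H2C2O4 = 7.377 × 10^-3 × 90.03 = 0.6641 g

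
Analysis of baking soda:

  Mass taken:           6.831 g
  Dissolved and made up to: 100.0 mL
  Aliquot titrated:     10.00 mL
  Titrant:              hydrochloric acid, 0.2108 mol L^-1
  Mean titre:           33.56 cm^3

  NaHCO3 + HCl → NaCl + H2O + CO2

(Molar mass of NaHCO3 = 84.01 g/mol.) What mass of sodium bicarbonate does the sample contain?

5.943 g

n(HCl) per titration = 0.03356 × 0.2108 = 7.074 × 10^-3 mol
n(NaHCO3) in each aliquot = 7.074 × 10^-3 mol (1:1 ratio)
n(NaHCO3) in the whole flask = 7.074 × 10^-3 × 100.0/10.00 = 0.07074 mol
mass of NaHCO3 = 0.07074 × 84.01 = 5.943 g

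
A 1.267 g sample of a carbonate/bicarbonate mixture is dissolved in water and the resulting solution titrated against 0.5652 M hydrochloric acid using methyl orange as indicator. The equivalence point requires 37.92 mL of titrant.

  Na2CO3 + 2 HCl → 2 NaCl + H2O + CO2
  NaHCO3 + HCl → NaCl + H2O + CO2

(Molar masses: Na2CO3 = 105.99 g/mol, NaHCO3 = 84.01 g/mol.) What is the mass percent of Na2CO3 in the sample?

71.95 %

n(HCl) = 0.03792 × 0.5652 = 0.02143 mol
Let x = n(Na2CO3), y = n(NaHCO3).
Titrant: 2x + 1y = 0.02143;  mass: 105.99x + 84.01y = 1.267
Solving, x = 8.601 × 10^-3 mol, y = 4.230 × 10^-3 mol
mass of Na2CO3 = 8.601 × 10^-3 × 105.99 = 0.9116 g
% Na2CO3 = 0.9116 / 1.267 × 100 = 71.95 %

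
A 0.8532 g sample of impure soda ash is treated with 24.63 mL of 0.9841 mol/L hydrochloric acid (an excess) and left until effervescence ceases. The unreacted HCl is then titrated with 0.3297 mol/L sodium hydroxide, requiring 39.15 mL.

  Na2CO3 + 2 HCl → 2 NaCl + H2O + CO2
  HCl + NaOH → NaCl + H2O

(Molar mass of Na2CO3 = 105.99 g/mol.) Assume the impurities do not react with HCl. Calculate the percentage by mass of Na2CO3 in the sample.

n(HCl) added = 0.02463 × 0.9841 = 0.02424 mol
n(NaOH) used in back-titration = 0.03915 × 0.3297 = 0.01291 mol
n(HCl) left over = 0.01291 mol (1:1 ratio)
n(HCl) consumed by analyte = 0.02424 − 0.01291 = 0.01133 mol
From the 1:2 ratio, n(Na2CO3) = 1/2 × 0.01133 = 5.665 × 10^-3 mol
mass of Na2CO3 = 5.665 × 10^-3 × 105.99 = 0.6005 g
% Na2CO3 = 0.6005 / 0.8532 × 100 = 70.38 %

70.38 %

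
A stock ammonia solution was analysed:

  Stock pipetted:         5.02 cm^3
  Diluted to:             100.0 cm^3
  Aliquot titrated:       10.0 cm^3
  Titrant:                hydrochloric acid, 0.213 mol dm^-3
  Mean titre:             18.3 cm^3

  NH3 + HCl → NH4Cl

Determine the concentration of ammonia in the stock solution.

7.76 mol/L

n(HCl) = 0.0183 × 0.213 = 3.90 × 10^-3 mol
n(NH3) in the aliquot = 3.90 × 10^-3 mol (1:1 ratio)
[NH3]_dilute = 3.90 × 10^-3 / 0.0100 = 0.390 mol/L
Dilution factor = 100.0 / 5.02 = 19.92
[NH3]_stock = 0.390 × 19.92 = 7.76 mol/L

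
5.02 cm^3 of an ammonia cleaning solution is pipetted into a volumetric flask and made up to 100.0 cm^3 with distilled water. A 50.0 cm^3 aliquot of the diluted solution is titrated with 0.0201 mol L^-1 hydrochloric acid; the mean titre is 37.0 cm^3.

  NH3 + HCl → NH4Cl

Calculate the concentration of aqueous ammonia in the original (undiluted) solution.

0.296 mol/L

n(HCl) = 0.0370 × 0.0201 = 7.44 × 10^-4 mol
n(NH3) in the aliquot = 7.44 × 10^-4 mol (1:1 ratio)
[NH3]_dilute = 7.44 × 10^-4 / 0.0500 = 0.0149 mol/L
Dilution factor = 100.0 / 5.02 = 19.92
[NH3]_stock = 0.0149 × 19.92 = 0.296 mol/L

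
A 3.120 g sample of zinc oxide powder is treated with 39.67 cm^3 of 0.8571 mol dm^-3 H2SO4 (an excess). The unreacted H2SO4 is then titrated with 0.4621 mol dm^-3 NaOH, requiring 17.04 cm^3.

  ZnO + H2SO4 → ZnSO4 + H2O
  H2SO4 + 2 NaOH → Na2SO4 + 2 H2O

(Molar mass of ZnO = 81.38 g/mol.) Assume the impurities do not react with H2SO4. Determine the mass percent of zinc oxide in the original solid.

78.42 %

n(H2SO4) added = 0.03967 × 0.8571 = 0.03400 mol
n(NaOH) used in back-titration = 0.01704 × 0.4621 = 7.874 × 10^-3 mol
From the 1:2 ratio, n(H2SO4) left over = 1/2 × 7.874 × 10^-3 = 3.937 × 10^-3 mol
n(H2SO4) consumed by analyte = 0.03400 − 3.937 × 10^-3 = 0.03006 mol
n(ZnO) = 0.03006 mol (1:1 ratio)
mass of ZnO = 0.03006 × 81.38 = 2.447 g
% ZnO = 2.447 / 3.120 × 100 = 78.42 %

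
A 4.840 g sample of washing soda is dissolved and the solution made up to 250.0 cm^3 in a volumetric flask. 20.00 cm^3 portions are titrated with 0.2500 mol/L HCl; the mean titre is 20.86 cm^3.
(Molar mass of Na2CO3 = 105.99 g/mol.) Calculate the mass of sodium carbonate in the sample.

Na2CO3 + 2 HCl → 2 NaCl + H2O + CO2
n(HCl) per titration = 0.02086 × 0.2500 = 5.215 × 10^-3 mol
From the 1:2 ratio, n(Na2CO3) in each aliquot = 1/2 × 5.215 × 10^-3 = 2.607 × 10^-3 mol
n(Na2CO3) in the whole flask = 2.607 × 10^-3 × 250.0/20.00 = 0.03259 mol
mass of Na2CO3 = 0.03259 × 105.99 = 3.455 g

3.455 g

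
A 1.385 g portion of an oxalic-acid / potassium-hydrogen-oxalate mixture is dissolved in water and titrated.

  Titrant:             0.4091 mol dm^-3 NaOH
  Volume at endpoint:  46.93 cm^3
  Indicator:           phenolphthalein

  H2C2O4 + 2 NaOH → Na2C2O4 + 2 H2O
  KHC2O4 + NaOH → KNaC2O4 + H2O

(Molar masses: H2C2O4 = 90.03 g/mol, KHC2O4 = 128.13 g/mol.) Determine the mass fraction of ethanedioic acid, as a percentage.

42.04 %

n(NaOH) = 0.04693 × 0.4091 = 0.01920 mol
Let x = n(H2C2O4), y = n(KHC2O4).
Titrant: 2x + 1y = 0.01920;  mass: 90.03x + 128.13y = 1.385
Solving, x = 6.467 × 10^-3 mol, y = 6.265 × 10^-3 mol
mass of H2C2O4 = 6.467 × 10^-3 × 90.03 = 0.5822 g
% H2C2O4 = 0.5822 / 1.385 × 100 = 42.04 %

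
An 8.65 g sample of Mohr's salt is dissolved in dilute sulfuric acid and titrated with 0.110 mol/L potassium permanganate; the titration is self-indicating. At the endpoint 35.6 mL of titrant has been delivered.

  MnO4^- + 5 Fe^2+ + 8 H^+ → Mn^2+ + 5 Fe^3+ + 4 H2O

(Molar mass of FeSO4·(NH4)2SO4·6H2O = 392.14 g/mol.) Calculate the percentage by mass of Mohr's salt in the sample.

88.8 %

n(KMnO4) = 0.0356 L × 0.110 mol/L = 3.92 × 10^-3 mol
From the 5:1 ratio, n(FeSO4·(NH4)2SO4·6H2O) = 5/1 × 3.92 × 10^-3 = 0.0196 mol
mass of FeSO4·(NH4)2SO4·6H2O = 0.0196 × 392.14 g/mol = 7.68 g
% FeSO4·(NH4)2SO4·6H2O = 7.68 / 8.65 × 100 = 88.8 %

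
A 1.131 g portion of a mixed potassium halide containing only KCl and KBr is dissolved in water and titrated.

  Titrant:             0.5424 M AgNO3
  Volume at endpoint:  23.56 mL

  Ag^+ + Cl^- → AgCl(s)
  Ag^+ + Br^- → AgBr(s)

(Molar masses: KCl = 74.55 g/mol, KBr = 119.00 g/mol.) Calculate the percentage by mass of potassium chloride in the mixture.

n(AgNO3) = 0.02356 × 0.5424 = 0.01278 mol
Let x = n(KCl), y = n(KBr).
Titrant: 1x + 1y = 0.01278;  mass: 74.55x + 119.00y = 1.131
Solving, x = 8.767 × 10^-3 mol, y = 4.012 × 10^-3 mol
mass of KCl = 8.767 × 10^-3 × 74.55 = 0.6536 g
% KCl = 0.6536 / 1.131 × 100 = 57.79 %

57.79 %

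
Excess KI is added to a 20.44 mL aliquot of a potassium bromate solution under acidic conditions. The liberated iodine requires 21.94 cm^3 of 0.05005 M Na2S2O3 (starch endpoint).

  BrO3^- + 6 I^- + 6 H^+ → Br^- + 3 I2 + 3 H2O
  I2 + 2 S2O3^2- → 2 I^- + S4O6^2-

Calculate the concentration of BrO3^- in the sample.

n(S2O3^2-) = 0.02194 × 0.05005 = 1.098 × 10^-3 mol
n(I2) = n(S2O3^2-)/2 = 5.490 × 10^-4 mol
From the 1:3 ratio, n(BrO3^-) in the aliquot = 1/3 × 5.490 × 10^-4 = 1.830 × 10^-4 mol
[BrO3^-] = 1.830 × 10^-4 / 0.02044 = 0.008954 mol/L

0.008954 M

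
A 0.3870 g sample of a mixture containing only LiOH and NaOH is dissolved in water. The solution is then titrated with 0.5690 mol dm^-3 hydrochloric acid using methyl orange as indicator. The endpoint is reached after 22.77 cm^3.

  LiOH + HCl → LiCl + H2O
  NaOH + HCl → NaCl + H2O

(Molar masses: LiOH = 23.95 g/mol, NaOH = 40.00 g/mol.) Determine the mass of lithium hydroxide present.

n(HCl) = 0.02277 × 0.5690 = 0.01296 mol
Let x = n(LiOH), y = n(NaOH).
Titrant: 1x + 1y = 0.01296;  mass: 23.95x + 40.00y = 0.3870
Solving, x = 8.177 × 10^-3 mol, y = 4.779 × 10^-3 mol
mass of LiOH = 8.177 × 10^-3 × 23.95 = 0.1958 g

0.1958 g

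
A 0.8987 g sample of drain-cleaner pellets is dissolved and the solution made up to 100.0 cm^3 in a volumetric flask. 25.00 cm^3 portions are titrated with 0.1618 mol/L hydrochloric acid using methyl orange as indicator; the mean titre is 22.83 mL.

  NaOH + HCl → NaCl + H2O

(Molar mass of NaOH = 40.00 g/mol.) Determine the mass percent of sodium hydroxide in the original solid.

65.76 %

n(HCl) per titration = 0.02283 × 0.1618 = 3.694 × 10^-3 mol
n(NaOH) in each aliquot = 3.694 × 10^-3 mol (1:1 ratio)
n(NaOH) in the whole flask = 3.694 × 10^-3 × 100.0/25.00 = 0.01478 mol
mass of NaOH = 0.01478 × 40.00 = 0.5910 g
% NaOH = 0.5910 / 0.8987 × 100 = 65.76 %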